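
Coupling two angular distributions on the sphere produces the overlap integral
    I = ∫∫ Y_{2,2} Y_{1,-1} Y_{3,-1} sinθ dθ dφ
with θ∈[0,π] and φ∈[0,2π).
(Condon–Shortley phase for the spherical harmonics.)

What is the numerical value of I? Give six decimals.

-0.082589

Checks pass: Σm=0; 6 even; l₃=3∈[1,3].
(2·2+1)(2·1+1)(2·3+1) = 105
Δ: 0! 4! 2! / 7! → 1/105
sum: t=0:+1/4 = 1/4
3j²(2 1 3; 0 0 0) = Δ·Π!·Σ² = 3/35  (sign -1)
sum: t=0:+1/48 = 1/48
3j²(2 1 3; 2 -1 -1) = Δ·Π!·Σ² = 1/105  (sign +1)
combine: 4πI² = 105·3/35·1/105 = 3/35
take √, sign -1: I = -0.08258890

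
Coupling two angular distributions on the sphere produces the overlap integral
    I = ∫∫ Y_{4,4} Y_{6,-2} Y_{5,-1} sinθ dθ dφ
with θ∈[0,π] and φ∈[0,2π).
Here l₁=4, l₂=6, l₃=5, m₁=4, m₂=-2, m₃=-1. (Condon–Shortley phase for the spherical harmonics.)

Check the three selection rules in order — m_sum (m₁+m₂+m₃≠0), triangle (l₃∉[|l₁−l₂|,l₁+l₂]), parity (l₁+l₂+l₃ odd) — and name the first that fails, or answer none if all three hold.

m_sum

m₁+m₂+m₃ = 4 − 2 − 1 = 1  ✗
triangle: |4−6|=2 ≤ l₃=5 ≤ 4+6=10
parity: l₁+l₂+l₃ = 15 is odd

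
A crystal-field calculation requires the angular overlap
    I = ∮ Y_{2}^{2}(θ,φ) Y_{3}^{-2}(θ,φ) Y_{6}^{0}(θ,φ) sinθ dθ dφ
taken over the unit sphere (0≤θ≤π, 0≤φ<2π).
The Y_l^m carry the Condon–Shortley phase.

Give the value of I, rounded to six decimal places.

l₃=6 ∉ [1,5] — triangle fails ⇒ I = 0

0.000000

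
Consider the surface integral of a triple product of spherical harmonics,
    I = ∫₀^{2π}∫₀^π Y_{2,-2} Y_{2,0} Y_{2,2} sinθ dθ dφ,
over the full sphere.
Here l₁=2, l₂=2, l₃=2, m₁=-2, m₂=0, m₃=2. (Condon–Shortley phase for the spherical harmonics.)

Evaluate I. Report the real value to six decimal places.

m-sum 0 ✓  L=6 even ✓  0≤2≤4 ✓
Π(2lᵢ+1) = 5×5×5 = 125
triangle coeff Δ(2,2,2) = 1/630
Σ_t [0,2]: t=0:+1/8 t=1:−1/1 t=2:+1/8 = -3/4
(3j)²=2/35 [(2 2 2; 0 0 0)], sign=-1
Σ_t [2,2]: t=2:+1/8 = 1/8
(3j)²=2/35 [(2 2 2; -2 0 2)], sign=+1
⇒ 4πI² = 20/49
I = (-1)√(20/49/(4π)) = -0.18022375

-0.180224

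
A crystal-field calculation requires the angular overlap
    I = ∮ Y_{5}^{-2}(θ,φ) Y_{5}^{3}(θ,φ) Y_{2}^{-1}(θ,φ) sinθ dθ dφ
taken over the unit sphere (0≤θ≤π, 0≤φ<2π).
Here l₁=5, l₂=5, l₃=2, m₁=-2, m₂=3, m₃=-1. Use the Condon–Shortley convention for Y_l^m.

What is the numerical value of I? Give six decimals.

-0.161739

Rules hold: Σm=0, L=12 even, 0≤2≤10.
N = 11·11·5 = 605
Δ = 8!·2!·2!/13! = 1/38610
Racah Σ t=3..5: t=3:−1/2880 t=4:+1/576 t=5:−1/2880 = 1/960
⇒ 3j(5 5 2; 0 0 0)² = 10/429, sgn +1
Racah Σ t=6..7: t=6:+1/2880 t=7:−1/10080 = 1/4032
⇒ 3j(5 5 2; -2 3 -1)² = 10/429, sgn -1
4πI² = N·(3j₀)²·(3jₘ)² = 500/1521
I = -1·√(0.328731/4π) = -0.16173926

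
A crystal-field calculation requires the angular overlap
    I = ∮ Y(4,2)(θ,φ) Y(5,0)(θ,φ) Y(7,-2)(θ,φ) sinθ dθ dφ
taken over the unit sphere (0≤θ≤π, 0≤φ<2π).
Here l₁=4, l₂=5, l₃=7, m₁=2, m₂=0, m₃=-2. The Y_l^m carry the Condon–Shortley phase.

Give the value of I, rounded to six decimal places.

-0.014400

Checks pass: Σm=0; 16 even; l₃=7∈[1,9].
(2·4+1)(2·5+1)(2·7+1) = 1485
Δ: 2! 6! 8! / 17! → 1/6126120
sum: t=0:+1/69120 t=1:−1/20736 t=2:+1/69120 = -1/51840
3j²(4 5 7; 0 0 0) = Δ·Π!·Σ² = 280/21879  (sign +1)
sum: t=0:+1/69120 t=1:−1/69120 t=2:+1/1036800 = 1/1036800
3j²(4 5 7; 2 0 -2) = Δ·Π!·Σ² = 1/7293  (sign -1)
combine: 4πI² = 1485·280/21879·1/7293 = 1400/537251
take √, sign -1: I = -0.01440026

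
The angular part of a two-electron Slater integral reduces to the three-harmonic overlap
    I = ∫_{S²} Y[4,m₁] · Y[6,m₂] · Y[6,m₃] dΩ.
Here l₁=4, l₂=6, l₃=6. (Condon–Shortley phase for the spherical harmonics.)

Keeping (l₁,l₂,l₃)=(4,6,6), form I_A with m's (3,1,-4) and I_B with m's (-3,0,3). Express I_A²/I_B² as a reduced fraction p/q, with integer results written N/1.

Shared (l₁,l₂,l₃)=(4,6,6): N and (l;000)² cancel in I_A²/I_B².
A: Δ = 4!·4!·8!/17! = 1/15315300; Racah Σ t=0..1: t=0:+1/725760 t=1:−1/207360 = -1/290304; ⇒ 3j(4 6 6; 3 1 -4)² = 125/7293, sgn -1
B: Δ = 4!·4!·8!/17! = 1/15315300; Racah Σ t=3..4: t=3:−1/103680 t=4:+1/207360 = -1/207360; ⇒ 3j(4 6 6; -3 0 3)² = 21/2431, sgn +1
I_A²/I_B² = (125/7293)/(21/2431) = 125/63

125/63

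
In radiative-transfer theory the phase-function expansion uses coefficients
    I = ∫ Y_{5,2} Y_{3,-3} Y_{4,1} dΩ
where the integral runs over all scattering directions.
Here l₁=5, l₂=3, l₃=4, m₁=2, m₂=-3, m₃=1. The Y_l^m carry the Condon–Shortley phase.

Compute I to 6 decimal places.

Checks pass: Σm=0; 12 even; l₃=4∈[2,8].
(2·5+1)(2·3+1)(2·4+1) = 693
Δ: 4! 6! 2! / 13! → 1/180180
sum: t=1:−1/576 t=2:+1/144 t=3:−1/576 = 1/288
3j²(5 3 4; 0 0 0) = Δ·Π!·Σ² = 20/1001  (sign +1)
sum: t=0:+1/1728 = 1/1728
3j²(5 3 4; 2 -3 1) = Δ·Π!·Σ² = 25/858  (sign -1)
combine: 4πI² = 693·20/1001·25/858 = 750/1859
take √, sign -1: I = -0.17917854

-0.179179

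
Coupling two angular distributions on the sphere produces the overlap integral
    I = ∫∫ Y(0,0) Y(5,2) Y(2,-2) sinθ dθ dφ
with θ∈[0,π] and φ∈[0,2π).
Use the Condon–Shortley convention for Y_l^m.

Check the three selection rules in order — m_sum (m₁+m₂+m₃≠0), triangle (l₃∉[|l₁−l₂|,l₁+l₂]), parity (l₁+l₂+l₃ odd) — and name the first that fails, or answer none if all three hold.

triangle

azimuthal sum: 0 + 2 − 2 = 0  ✓
5 ≤ 2 ≤ 5 (triangle on l)  ✗
L = 0 + 5 + 2 = 7 (odd)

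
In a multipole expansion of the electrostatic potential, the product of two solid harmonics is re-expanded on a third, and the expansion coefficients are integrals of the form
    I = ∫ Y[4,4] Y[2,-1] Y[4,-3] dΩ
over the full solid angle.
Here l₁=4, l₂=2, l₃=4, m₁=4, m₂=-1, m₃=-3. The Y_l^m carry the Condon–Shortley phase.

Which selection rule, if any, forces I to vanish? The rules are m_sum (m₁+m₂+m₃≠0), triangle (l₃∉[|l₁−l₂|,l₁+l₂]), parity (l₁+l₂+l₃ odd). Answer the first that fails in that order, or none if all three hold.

none

Σmᵢ = 0  ✓
l₃∈[|l₁−l₂|,l₁+l₂]=[2,6], have l₃=4  ✓
Σlᵢ = 10 ⇒ even  ✓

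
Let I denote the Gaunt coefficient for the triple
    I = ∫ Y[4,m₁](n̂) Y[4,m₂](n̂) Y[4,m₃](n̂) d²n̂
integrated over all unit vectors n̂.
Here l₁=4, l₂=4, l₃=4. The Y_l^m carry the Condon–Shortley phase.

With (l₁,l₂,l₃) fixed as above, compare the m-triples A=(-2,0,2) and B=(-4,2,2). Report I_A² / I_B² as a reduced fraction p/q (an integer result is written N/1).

121/630

Same 4,4,4: normalisation and zero-m 3j drop out of the ratio.
A: Δ: 4! 4! 4! / 13! → 1/450450; sum: t=2:+1/384 t=3:−1/216 t=4:+1/2304 = -11/6912; 3j²(4 4 4; -2 0 2) = Δ·Π!·Σ² = 11/1638  (sign -1)
B: Δ: 4! 4! 4! / 13! → 1/450450; sum: t=4:+1/2304 = 1/2304; 3j²(4 4 4; -4 2 2) = Δ·Π!·Σ² = 5/143  (sign +1)
I_A²/I_B² = (11/1638)/(5/143) = 121/630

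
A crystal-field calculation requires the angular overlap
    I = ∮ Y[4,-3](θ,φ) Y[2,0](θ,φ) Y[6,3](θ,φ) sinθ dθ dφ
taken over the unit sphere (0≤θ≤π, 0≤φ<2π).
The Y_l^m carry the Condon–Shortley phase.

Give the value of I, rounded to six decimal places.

Rules hold: Σm=0, L=12 even, 2≤6≤6.
N = 9·5·13 = 585
Δ = 0!·8!·4!/13! = 1/6435
Racah Σ t=0..0: t=0:+1/2304 = 1/2304
⇒ 3j(4 2 6; 0 0 0)² = 5/143, sgn +1
Racah Σ t=0..0: t=0:+1/20160 = 1/20160
⇒ 3j(4 2 6; -3 0 3)² = 12/715, sgn -1
4πI² = N·(3j₀)²·(3jₘ)² = 540/1573
I = -1·√(0.343293/4π) = -0.16528277

-0.165283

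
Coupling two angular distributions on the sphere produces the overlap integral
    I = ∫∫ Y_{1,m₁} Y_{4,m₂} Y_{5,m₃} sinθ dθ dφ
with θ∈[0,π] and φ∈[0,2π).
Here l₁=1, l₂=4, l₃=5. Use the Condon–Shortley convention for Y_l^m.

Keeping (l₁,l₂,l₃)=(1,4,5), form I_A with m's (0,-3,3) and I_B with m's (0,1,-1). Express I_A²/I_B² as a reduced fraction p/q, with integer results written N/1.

2/3

Shared (l₁,l₂,l₃)=(1,4,5): N and (l;000)² cancel in I_A²/I_B².
A: Δ = 0!·2!·8!/11! = 1/495; Racah Σ t=0..0: t=0:+1/5040 = 1/5040; ⇒ 3j(1 4 5; 0 -3 3)² = 16/495, sgn +1
B: Δ = 0!·2!·8!/11! = 1/495; Racah Σ t=0..0: t=0:+1/720 = 1/720; ⇒ 3j(1 4 5; 0 1 -1)² = 8/165, sgn +1
I_A²/I_B² = (16/495)/(8/165) = 2/3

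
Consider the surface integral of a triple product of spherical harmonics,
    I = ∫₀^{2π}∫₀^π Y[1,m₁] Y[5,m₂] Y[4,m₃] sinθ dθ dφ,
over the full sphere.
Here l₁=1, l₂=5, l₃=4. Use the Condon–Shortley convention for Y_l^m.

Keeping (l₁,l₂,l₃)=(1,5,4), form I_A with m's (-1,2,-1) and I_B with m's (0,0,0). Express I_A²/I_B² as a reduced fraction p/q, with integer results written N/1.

21/25

l's match ⇒ only the (l;m) 3-j factors differ between A and B.
A: triangle coeff Δ(1,5,4) = 1/495; Σ_t [2,2]: t=2:+1/1440 = 1/1440; (3j)²=7/165 [(1 5 4; -1 2 -1)], sign=-1
B: triangle coeff Δ(1,5,4) = 1/495; Σ_t [1,1]: t=1:−1/576 = -1/576; (3j)²=5/99 [(1 5 4; 0 0 0)], sign=-1
I_A²/I_B² = (7/165)/(5/99) = 21/25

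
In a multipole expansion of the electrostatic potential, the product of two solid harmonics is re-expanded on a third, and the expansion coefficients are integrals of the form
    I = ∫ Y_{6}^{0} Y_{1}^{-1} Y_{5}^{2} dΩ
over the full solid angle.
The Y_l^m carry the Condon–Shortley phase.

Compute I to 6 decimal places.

0.000000

0 − 1 + 2 = 1 ≠ 0: azimuthal integral kills it; I = 0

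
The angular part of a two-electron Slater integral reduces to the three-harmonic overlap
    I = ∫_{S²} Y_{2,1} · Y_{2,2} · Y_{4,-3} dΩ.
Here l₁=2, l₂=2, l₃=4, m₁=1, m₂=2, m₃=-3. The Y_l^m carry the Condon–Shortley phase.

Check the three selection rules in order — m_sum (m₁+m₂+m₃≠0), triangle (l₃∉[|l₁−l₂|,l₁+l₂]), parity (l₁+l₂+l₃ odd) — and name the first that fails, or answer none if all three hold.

azimuthal sum: 1 + 2 − 3 = 0  ✓
0 ≤ 4 ≤ 4 (triangle on l)  ✓
L = 2 + 2 + 4 = 8 (even)  ✓

none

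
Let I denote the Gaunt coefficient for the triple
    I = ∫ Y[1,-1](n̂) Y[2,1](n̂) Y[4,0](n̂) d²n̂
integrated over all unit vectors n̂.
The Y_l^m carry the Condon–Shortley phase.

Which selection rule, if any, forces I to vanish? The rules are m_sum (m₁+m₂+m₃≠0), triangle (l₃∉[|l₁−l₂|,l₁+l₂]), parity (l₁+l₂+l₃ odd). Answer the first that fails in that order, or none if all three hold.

azimuthal sum: -1 + 1 + 0 = 0  ✓
1 ≤ 4 ≤ 3 (triangle on l)  ✗
L = 1 + 2 + 4 = 7 (odd)

triangle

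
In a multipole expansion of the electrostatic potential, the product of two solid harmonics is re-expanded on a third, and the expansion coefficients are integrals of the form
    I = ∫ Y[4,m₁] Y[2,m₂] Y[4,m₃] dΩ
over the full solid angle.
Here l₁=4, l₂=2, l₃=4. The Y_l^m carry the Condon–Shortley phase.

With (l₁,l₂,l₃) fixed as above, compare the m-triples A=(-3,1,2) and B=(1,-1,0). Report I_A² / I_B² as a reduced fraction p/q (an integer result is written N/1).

Same 4,2,4: normalisation and zero-m 3j drop out of the ratio.
A: Δ: 2! 6! 2! / 11! → 1/13860; sum: t=1:−1/1440 t=2:+1/240 = 1/288; 3j²(4 2 4; -3 1 2) = Δ·Π!·Σ² = 5/132  (sign +1)
B: Δ: 2! 6! 2! / 11! → 1/13860; sum: t=0:+1/72 t=1:−1/96 = 1/288; 3j²(4 2 4; 1 -1 0) = Δ·Π!·Σ² = 1/462  (sign +1)
I_A²/I_B² = (5/132)/(1/462) = 35/2

35/2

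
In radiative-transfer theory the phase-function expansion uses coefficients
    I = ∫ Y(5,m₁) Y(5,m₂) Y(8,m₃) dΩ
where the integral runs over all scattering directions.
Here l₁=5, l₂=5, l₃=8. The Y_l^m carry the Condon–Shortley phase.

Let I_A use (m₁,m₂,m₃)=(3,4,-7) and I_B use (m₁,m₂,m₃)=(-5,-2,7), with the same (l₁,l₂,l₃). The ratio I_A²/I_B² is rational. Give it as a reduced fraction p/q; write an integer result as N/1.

l's match ⇒ only the (l;m) 3-j factors differ between A and B.
A: triangle coeff Δ(5,5,8) = 1/37413090; Σ_t [1,2]: t=1:−1/203212800 t=2:+1/406425600 = -1/406425600; (3j)²=2/323 [(5 5 8; 3 4 -7)], sign=+1
B: triangle coeff Δ(5,5,8) = 1/37413090; Σ_t [2,2]: t=2:+1/406425600 = 1/406425600; (3j)²=15/646 [(5 5 8; -5 -2 7)], sign=-1
I_A²/I_B² = (2/323)/(15/646) = 4/15

4/15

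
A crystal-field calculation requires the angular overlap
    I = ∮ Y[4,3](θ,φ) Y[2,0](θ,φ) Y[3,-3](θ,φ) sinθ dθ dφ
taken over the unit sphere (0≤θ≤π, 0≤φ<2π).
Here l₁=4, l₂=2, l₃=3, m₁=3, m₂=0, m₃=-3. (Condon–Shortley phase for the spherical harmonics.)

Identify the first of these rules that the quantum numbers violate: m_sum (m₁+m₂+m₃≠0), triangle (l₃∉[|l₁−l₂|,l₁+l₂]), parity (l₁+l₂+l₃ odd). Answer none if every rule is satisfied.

parity

azimuthal sum: 3 + 0 − 3 = 0  ✓
2 ≤ 3 ≤ 6 (triangle on l)  ✓
L = 4 + 2 + 3 = 9 (odd)  ✗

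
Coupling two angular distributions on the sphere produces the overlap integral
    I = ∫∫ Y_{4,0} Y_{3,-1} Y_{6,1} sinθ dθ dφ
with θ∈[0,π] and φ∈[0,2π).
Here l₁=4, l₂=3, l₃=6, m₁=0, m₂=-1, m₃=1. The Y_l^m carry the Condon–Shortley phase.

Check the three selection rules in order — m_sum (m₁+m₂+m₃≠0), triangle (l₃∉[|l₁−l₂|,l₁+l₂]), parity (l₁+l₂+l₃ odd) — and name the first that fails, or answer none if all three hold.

m₁+m₂+m₃ = 0 − 1 + 1 = 0  ✓
triangle: |4−3|=1 ≤ l₃=6 ≤ 4+3=7  ✓
parity: l₁+l₂+l₃ = 13 is odd  ✗

parity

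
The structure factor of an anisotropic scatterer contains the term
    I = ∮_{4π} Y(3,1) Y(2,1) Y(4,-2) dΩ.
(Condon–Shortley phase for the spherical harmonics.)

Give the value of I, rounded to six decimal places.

l₁+l₂+l₃=9 is odd: 3j(l;000)=0 ⇒ I=0

0.000000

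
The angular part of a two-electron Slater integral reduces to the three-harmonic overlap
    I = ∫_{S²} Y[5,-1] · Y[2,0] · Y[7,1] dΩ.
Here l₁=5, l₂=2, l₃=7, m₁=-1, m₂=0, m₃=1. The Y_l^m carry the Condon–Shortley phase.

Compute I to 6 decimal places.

-0.232242

Checks pass: Σm=0; 14 even; l₃=7∈[3,7].
(2·5+1)(2·2+1)(2·7+1) = 825
Δ: 0! 10! 4! / 15! → 1/15015
sum: t=0:+1/57600 = 1/57600
3j²(5 2 7; 0 0 0) = Δ·Π!·Σ² = 21/715  (sign -1)
sum: t=0:+1/69120 = 1/69120
3j²(5 2 7; -1 0 1) = Δ·Π!·Σ² = 4/143  (sign +1)
combine: 4πI² = 825·21/715·4/143 = 1260/1859
take √, sign -1: I = -0.23224194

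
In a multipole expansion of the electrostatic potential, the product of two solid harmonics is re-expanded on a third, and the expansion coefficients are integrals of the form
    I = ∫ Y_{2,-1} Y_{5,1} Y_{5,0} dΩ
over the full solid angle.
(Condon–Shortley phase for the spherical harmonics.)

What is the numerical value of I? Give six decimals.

-0.036166

m-sum 0 ✓  L=12 even ✓  3≤5≤7 ✓
Π(2lᵢ+1) = 5×11×11 = 605
triangle coeff Δ(2,5,5) = 1/38610
Σ_t [0,2]: t=0:+1/2880 t=1:−1/576 t=2:+1/2880 = -1/960
(3j)²=10/429 [(2 5 5; 0 0 0)], sign=+1
Σ_t [1,2]: t=1:−1/1440 t=2:+1/1152 = 1/5760
(3j)²=1/858 [(2 5 5; -1 1 0)], sign=-1
⇒ 4πI² = 25/1521
I = (-1)√(25/1521/(4π)) = -0.03616600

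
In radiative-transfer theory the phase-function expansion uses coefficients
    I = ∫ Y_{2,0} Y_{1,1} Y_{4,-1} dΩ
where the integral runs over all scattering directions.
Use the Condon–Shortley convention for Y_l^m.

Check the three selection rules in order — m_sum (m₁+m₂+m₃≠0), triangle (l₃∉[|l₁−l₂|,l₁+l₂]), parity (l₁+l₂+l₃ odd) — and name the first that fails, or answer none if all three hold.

m₁+m₂+m₃ = 0 + 1 − 1 = 0  ✓
triangle: |2−1|=1 ≤ l₃=4 ≤ 2+1=3  ✗
parity: l₁+l₂+l₃ = 7 is odd

triangle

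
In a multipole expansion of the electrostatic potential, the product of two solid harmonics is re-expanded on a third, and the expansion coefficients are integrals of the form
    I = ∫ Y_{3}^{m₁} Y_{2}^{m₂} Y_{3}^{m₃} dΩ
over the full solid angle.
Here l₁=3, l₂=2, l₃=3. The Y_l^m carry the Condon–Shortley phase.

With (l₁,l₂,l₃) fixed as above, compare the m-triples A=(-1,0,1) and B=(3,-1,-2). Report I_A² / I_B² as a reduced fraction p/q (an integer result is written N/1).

9/25

Shared (l₁,l₂,l₃)=(3,2,3): N and (l;000)² cancel in I_A²/I_B².
A: Δ = 2!·4!·2!/9! = 1/3780; Racah Σ t=0..2: t=0:+1/96 t=1:−1/6 t=2:+1/16 = -3/32; ⇒ 3j(3 2 3; -1 0 1)² = 3/140, sgn -1
B: Δ = 2!·4!·2!/9! = 1/3780; Racah Σ t=0..0: t=0:+1/48 = 1/48; ⇒ 3j(3 2 3; 3 -1 -2)² = 5/84, sgn -1
I_A²/I_B² = (3/140)/(5/84) = 9/25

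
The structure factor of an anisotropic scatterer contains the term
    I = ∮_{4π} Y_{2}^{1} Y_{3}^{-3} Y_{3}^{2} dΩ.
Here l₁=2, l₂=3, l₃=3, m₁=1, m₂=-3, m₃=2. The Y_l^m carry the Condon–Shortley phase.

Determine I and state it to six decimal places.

-0.210261

m-sum 0 ✓  L=8 even ✓  1≤3≤5 ✓
Π(2lᵢ+1) = 5×7×7 = 245
triangle coeff Δ(2,3,3) = 1/3780
Σ_t [0,2]: t=0:+1/24 t=1:−1/4 t=2:+1/24 = -1/6
(3j)²=4/105 [(2 3 3; 0 0 0)], sign=+1
Σ_t [0,0]: t=0:+1/48 = 1/48
(3j)²=5/84 [(2 3 3; 1 -3 2)], sign=-1
⇒ 4πI² = 5/9
I = (-1)√(5/9/(4π)) = -0.21026104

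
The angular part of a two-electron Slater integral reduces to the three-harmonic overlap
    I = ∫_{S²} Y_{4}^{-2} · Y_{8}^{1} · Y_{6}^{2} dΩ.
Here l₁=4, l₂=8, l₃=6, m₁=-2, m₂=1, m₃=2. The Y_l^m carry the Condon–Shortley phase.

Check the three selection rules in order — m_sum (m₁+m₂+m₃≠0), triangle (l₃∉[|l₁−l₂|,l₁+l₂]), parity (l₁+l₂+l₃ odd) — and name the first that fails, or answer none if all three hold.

Σmᵢ = 1  ✗
l₃∈[|l₁−l₂|,l₁+l₂]=[4,12], have l₃=6
Σlᵢ = 18 ⇒ even

m_sum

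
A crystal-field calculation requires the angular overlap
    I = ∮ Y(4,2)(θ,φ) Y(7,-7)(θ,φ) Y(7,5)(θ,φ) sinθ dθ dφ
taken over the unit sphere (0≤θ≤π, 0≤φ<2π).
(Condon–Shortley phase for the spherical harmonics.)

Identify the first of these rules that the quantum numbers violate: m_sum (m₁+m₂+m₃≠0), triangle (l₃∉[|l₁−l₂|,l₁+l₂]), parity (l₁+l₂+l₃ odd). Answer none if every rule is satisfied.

none

azimuthal sum: 2 − 7 + 5 = 0  ✓
3 ≤ 7 ≤ 11 (triangle on l)  ✓
L = 4 + 7 + 7 = 18 (even)  ✓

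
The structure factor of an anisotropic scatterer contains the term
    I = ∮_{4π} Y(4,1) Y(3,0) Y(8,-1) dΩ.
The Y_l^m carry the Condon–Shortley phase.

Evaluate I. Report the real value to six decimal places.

0.000000

triangle: need 1≤l₃≤7, have 8; I=0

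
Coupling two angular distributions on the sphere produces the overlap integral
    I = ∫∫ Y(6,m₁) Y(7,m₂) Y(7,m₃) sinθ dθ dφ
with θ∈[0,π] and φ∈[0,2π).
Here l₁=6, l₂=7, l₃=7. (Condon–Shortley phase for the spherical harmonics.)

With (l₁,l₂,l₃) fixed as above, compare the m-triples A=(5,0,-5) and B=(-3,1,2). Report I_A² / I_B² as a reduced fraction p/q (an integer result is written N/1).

Shared (l₁,l₂,l₃)=(6,7,7): N and (l;000)² cancel in I_A²/I_B².
A: Δ = 6!·6!·8!/21! = 1/2444321880; Racah Σ t=0..1: t=0:+1/435456000 t=1:−1/124416000 = -1/174182400; ⇒ 3j(6 7 7; 5 0 -5)² = 55/4199, sgn -1
B: Δ = 6!·6!·8!/21! = 1/2444321880; Racah Σ t=3..6: t=3:−1/18662400 t=4:+1/3317760 t=5:−1/4147200 t=6:+1/37324800 = 1/29859840; ⇒ 3j(6 7 7; -3 1 2)² = 175/138567, sgn -1
I_A²/I_B² = (55/4199)/(175/138567) = 363/35

363/35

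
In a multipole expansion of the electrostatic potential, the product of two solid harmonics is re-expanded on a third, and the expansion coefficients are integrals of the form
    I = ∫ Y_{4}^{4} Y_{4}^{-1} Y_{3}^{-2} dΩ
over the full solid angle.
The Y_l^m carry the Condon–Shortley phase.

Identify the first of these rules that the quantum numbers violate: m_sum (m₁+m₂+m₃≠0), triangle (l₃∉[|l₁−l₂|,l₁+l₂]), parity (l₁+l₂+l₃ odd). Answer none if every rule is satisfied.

m₁+m₂+m₃ = 4 − 1 − 2 = 1  ✗
triangle: |4−4|=0 ≤ l₃=3 ≤ 4+4=8
parity: l₁+l₂+l₃ = 11 is odd

m_sum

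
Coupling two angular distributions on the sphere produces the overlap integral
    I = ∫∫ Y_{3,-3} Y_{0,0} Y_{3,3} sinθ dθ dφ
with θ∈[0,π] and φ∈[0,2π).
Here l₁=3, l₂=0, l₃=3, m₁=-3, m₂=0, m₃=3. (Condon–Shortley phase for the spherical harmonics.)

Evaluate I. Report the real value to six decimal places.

-0.282095

Rules hold: Σm=0, L=6 even, 3≤3≤3.
N = 7·1·7 = 49
Δ = 0!·6!·0!/7! = 1/7
Racah Σ t=0..0: t=0:+1/36 = 1/36
⇒ 3j(3 0 3; 0 0 0)² = 1/7, sgn -1
Racah Σ t=0..0: t=0:+1/720 = 1/720
⇒ 3j(3 0 3; -3 0 3)² = 1/7, sgn +1
4πI² = N·(3j₀)²·(3jₘ)² = 1/1
I = -1·√(1/4π) = -0.28209479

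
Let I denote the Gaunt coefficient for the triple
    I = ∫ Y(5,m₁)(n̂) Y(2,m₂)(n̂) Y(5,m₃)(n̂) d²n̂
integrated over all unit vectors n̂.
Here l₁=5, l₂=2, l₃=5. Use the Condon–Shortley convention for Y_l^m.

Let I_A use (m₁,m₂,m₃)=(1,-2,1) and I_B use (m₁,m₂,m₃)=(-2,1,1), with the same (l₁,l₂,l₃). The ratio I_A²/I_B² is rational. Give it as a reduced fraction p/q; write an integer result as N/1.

25/7

l's match ⇒ only the (l;m) 3-j factors differ between A and B.
A: triangle coeff Δ(5,2,5) = 1/38610; Σ_t [0,0]: t=0:+1/2304 = 1/2304; (3j)²=5/143 [(5 2 5; 1 -2 1)], sign=+1
B: triangle coeff Δ(5,2,5) = 1/38610; Σ_t [1,2]: t=1:−1/2880 t=2:+1/1440 = 1/2880; (3j)²=7/715 [(5 2 5; -2 1 1)], sign=+1
I_A²/I_B² = (5/143)/(7/715) = 25/7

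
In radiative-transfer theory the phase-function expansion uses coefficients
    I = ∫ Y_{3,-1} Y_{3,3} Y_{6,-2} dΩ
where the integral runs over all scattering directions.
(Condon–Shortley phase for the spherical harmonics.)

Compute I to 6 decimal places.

m-sum 0 ✓  L=12 even ✓  0≤6≤6 ✓
Π(2lᵢ+1) = 7×7×13 = 637
triangle coeff Δ(3,3,6) = 1/12012
Σ_t [0,0]: t=0:+1/1296 = 1/1296
(3j)²=100/3003 [(3 3 6; 0 0 0)], sign=+1
Σ_t [0,0]: t=0:+1/34560 = 1/34560
(3j)²=1/429 [(3 3 6; -1 3 -2)], sign=+1
⇒ 4πI² = 700/14157
I = (+1)√(700/14157/(4π)) = 0.06272757

0.062728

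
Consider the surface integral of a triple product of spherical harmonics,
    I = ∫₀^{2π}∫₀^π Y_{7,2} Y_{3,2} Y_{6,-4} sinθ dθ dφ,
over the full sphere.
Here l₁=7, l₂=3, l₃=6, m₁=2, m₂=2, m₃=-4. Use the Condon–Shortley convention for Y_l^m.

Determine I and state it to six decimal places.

-0.153384

m-sum 0 ✓  L=16 even ✓  4≤6≤10 ✓
Π(2lᵢ+1) = 15×7×13 = 1365
triangle coeff Δ(7,3,6) = 1/2042040
Σ_t [1,3]: t=1:−1/207360 t=2:+1/57600 t=3:−1/207360 = 1/129600
(3j)²=168/12155 [(7 3 6; 0 0 0)], sign=+1
Σ_t [3,4]: t=3:−1/967680 t=4:+1/8709120 = -1/1088640
(3j)²=800/51051 [(7 3 6; 2 2 -4)], sign=-1
⇒ 4πI² = 134400/454597
I = (-1)√(134400/454597/(4π)) = -0.15338448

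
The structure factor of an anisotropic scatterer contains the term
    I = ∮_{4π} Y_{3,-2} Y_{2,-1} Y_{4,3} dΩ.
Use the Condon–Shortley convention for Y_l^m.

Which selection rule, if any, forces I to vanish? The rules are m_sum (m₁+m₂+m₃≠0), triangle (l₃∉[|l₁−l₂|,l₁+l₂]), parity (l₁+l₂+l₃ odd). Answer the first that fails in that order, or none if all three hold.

parity

m₁+m₂+m₃ = -2 − 1 + 3 = 0  ✓
triangle: |3−2|=1 ≤ l₃=4 ≤ 3+2=5  ✓
parity: l₁+l₂+l₃ = 9 is odd  ✗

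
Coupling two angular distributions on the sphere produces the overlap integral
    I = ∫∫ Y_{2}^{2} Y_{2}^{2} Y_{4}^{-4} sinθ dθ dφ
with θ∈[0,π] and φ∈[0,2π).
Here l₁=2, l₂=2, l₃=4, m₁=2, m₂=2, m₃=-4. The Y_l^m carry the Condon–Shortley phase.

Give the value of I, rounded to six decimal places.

Rules hold: Σm=0, L=8 even, 0≤4≤4.
N = 5·5·9 = 225
Δ = 0!·4!·4!/9! = 1/630
Racah Σ t=0..0: t=0:+1/16 = 1/16
⇒ 3j(2 2 4; 0 0 0)² = 2/35, sgn +1
Racah Σ t=0..0: t=0:+1/576 = 1/576
⇒ 3j(2 2 4; 2 2 -4)² = 1/9, sgn +1
4πI² = N·(3j₀)²·(3jₘ)² = 10/7
I = +1·√(1.42857/4π) = 0.33716777

0.337168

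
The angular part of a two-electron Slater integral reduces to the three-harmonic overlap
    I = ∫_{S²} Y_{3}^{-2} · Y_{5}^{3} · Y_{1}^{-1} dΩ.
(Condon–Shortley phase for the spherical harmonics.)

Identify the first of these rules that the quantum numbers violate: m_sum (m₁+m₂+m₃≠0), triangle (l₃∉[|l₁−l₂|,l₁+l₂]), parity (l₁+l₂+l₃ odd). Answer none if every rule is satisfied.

triangle

Σmᵢ = 0  ✓
l₃∈[|l₁−l₂|,l₁+l₂]=[2,8], have l₃=1  ✗
Σlᵢ = 9 ⇒ odd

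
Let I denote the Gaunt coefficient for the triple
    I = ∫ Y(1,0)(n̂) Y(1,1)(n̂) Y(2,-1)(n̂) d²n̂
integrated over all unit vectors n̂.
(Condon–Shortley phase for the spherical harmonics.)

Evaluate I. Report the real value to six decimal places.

-0.218510

Rules hold: Σm=0, L=4 even, 0≤2≤2.
N = 3·3·5 = 45
Δ = 0!·2!·2!/5! = 1/30
Racah Σ t=0..0: t=0:+1/1 = 1/1
⇒ 3j(1 1 2; 0 0 0)² = 2/15, sgn +1
Racah Σ t=0..0: t=0:+1/2 = 1/2
⇒ 3j(1 1 2; 0 1 -1)² = 1/10, sgn -1
4πI² = N·(3j₀)²·(3jₘ)² = 3/5
I = -1·√(0.6/4π) = -0.21850969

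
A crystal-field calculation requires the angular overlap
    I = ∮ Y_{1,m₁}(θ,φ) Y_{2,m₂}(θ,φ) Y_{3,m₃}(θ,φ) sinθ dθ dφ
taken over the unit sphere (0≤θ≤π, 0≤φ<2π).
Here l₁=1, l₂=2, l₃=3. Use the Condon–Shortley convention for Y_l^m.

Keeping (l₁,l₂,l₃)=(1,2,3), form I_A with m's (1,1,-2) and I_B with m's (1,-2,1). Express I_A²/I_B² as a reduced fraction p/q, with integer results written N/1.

10/1

Shared (l₁,l₂,l₃)=(1,2,3): N and (l;000)² cancel in I_A²/I_B².
A: Δ = 0!·2!·4!/7! = 1/105; Racah Σ t=0..0: t=0:+1/12 = 1/12; ⇒ 3j(1 2 3; 1 1 -2)² = 2/21, sgn -1
B: Δ = 0!·2!·4!/7! = 1/105; Racah Σ t=0..0: t=0:+1/48 = 1/48; ⇒ 3j(1 2 3; 1 -2 1)² = 1/105, sgn +1
I_A²/I_B² = (2/21)/(1/105) = 10/1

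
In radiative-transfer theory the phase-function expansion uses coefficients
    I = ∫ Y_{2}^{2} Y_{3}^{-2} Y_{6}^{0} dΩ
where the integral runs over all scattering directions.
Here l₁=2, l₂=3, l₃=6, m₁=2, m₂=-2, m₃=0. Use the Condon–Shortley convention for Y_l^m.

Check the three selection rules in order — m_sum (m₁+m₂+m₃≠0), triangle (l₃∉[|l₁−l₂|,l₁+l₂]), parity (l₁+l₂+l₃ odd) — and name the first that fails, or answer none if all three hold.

triangle

m₁+m₂+m₃ = 2 − 2 + 0 = 0  ✓
triangle: |2−3|=1 ≤ l₃=6 ≤ 2+3=5  ✗
parity: l₁+l₂+l₃ = 11 is odd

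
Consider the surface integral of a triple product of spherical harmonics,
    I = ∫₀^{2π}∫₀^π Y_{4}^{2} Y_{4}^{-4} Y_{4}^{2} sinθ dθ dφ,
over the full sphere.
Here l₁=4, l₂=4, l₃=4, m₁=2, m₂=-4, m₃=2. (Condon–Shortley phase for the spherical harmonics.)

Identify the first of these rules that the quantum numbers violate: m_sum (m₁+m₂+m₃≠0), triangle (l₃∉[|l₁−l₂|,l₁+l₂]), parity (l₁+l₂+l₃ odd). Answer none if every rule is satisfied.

none

Σmᵢ = 0  ✓
l₃∈[|l₁−l₂|,l₁+l₂]=[0,8], have l₃=4  ✓
Σlᵢ = 12 ⇒ even  ✓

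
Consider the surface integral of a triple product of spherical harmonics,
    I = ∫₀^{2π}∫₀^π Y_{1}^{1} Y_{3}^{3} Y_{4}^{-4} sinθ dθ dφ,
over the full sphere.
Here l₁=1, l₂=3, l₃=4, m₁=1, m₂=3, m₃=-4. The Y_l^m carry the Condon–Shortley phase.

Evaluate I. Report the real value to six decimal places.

Checks pass: Σm=0; 8 even; l₃=4∈[2,4].
(2·1+1)(2·3+1)(2·4+1) = 189
Δ: 0! 2! 6! / 9! → 1/252
sum: t=0:+1/36 = 1/36
3j²(1 3 4; 0 0 0) = Δ·Π!·Σ² = 4/63  (sign +1)
sum: t=0:+1/1440 = 1/1440
3j²(1 3 4; 1 3 -4) = Δ·Π!·Σ² = 1/9  (sign +1)
combine: 4πI² = 189·4/63·1/9 = 4/3
take √, sign +1: I = 0.32573501

0.325735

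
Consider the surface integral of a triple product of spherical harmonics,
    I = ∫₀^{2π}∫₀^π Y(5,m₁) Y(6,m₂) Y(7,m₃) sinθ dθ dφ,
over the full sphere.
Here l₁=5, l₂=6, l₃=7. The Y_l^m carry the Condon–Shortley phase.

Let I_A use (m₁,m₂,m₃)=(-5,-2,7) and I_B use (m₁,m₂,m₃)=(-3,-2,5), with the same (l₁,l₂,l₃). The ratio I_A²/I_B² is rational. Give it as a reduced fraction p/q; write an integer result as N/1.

455/9

Shared (l₁,l₂,l₃)=(5,6,7): N and (l;000)² cancel in I_A²/I_B².
A: Δ = 4!·6!·8!/19! = 1/174594420; Racah Σ t=4..4: t=4:+1/696729600 = 1/696729600; ⇒ 3j(5 6 7; -5 -2 7)² = 7/1938, sgn +1
B: Δ = 4!·6!·8!/19! = 1/174594420; Racah Σ t=2..4: t=2:+1/4147200 t=3:−1/3628800 t=4:+1/46448640 = -1/77414400; ⇒ 3j(5 6 7; -3 -2 5)² = 3/41990, sgn -1
I_A²/I_B² = (7/1938)/(3/41990) = 455/9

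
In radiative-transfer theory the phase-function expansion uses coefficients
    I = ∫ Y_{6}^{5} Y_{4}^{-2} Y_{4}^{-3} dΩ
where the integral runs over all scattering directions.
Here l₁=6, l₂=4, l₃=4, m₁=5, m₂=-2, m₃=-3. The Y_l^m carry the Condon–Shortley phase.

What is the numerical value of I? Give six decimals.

m-sum 0 ✓  L=14 even ✓  2≤4≤10 ✓
Π(2lᵢ+1) = 13×9×9 = 1053
triangle coeff Δ(6,4,4) = 1/1261260
Σ_t [2,4]: t=2:+1/4608 t=3:−1/1296 t=4:+1/4608 = -7/20736
(3j)²=20/1287 [(6 4 4; 0 0 0)], sign=-1
Σ_t [0,1]: t=0:+1/172800 t=1:−1/86400 = -1/172800
(3j)²=1/130 [(6 4 4; 5 -2 -3)], sign=+1
⇒ 4πI² = 18/143
I = (-1)√(18/143/(4π)) = -0.10008369

-0.100084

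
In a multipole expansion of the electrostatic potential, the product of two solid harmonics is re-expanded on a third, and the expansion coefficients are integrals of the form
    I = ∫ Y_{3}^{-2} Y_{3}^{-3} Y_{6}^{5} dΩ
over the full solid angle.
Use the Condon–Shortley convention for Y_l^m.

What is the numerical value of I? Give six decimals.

-0.254801

Checks pass: Σm=0; 12 even; l₃=6∈[0,6].
(2·3+1)(2·3+1)(2·6+1) = 637
Δ: 0! 6! 6! / 13! → 1/12012
sum: t=0:+1/1296 = 1/1296
3j²(3 3 6; 0 0 0) = Δ·Π!·Σ² = 100/3003  (sign +1)
sum: t=0:+1/86400 = 1/86400
3j²(3 3 6; -2 -3 5) = Δ·Π!·Σ² = 1/26  (sign -1)
combine: 4πI² = 637·100/3003·1/26 = 350/429
take √, sign -1: I = -0.25480060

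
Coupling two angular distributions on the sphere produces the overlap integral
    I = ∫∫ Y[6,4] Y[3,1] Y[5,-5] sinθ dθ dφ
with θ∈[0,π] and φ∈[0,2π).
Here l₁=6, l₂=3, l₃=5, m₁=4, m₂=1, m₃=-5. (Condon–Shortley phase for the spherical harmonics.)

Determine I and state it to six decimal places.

-0.152880

m-sum 0 ✓  L=14 even ✓  3≤5≤9 ✓
Π(2lᵢ+1) = 13×7×11 = 1001
triangle coeff Δ(6,3,5) = 1/675675
Σ_t [1,3]: t=1:−1/8640 t=2:+1/2304 t=3:−1/8640 = 7/34560
(3j)²=7/429 [(6 3 5; 0 0 0)], sign=-1
Σ_t [2,2]: t=2:+1/322560 = 1/322560
(3j)²=18/1001 [(6 3 5; 4 1 -5)], sign=+1
⇒ 4πI² = 42/143
I = (-1)√(42/143/(4π)) = -0.15288036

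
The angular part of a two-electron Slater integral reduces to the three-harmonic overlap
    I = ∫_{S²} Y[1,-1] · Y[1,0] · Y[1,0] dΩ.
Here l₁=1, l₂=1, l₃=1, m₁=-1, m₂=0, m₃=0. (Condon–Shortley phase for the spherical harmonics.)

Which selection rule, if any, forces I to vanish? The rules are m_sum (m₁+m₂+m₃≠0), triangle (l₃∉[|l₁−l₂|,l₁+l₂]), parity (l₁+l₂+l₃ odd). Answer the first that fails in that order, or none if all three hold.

azimuthal sum: -1 + 0 + 0 = -1  ✗
0 ≤ 1 ≤ 2 (triangle on l)
L = 1 + 1 + 1 = 3 (odd)

m_sum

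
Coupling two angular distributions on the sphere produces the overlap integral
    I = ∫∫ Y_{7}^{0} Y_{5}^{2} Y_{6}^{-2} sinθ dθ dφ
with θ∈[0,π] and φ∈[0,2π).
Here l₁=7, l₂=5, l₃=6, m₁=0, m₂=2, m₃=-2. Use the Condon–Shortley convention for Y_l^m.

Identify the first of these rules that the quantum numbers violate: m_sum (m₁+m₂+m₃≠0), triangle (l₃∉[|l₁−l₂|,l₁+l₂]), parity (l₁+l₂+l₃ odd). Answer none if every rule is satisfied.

Σmᵢ = 0  ✓
l₃∈[|l₁−l₂|,l₁+l₂]=[2,12], have l₃=6  ✓
Σlᵢ = 18 ⇒ even  ✓

none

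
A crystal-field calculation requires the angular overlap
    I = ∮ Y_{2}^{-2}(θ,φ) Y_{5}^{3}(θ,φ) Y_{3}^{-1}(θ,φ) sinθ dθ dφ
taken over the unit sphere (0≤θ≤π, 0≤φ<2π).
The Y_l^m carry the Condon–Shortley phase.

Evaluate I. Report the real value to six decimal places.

-0.200476

Rules hold: Σm=0, L=10 even, 3≤3≤7.
N = 5·11·7 = 385
Δ = 4!·0!·6!/11! = 1/2310
Racah Σ t=2..2: t=2:+1/144 = 1/144
⇒ 3j(2 5 3; 0 0 0)² = 10/231, sgn -1
Racah Σ t=4..4: t=4:+1/1152 = 1/1152
⇒ 3j(2 5 3; -2 3 -1)² = 1/33, sgn +1
4πI² = N·(3j₀)²·(3jₘ)² = 50/99
I = -1·√(0.505051/4π) = -0.20047604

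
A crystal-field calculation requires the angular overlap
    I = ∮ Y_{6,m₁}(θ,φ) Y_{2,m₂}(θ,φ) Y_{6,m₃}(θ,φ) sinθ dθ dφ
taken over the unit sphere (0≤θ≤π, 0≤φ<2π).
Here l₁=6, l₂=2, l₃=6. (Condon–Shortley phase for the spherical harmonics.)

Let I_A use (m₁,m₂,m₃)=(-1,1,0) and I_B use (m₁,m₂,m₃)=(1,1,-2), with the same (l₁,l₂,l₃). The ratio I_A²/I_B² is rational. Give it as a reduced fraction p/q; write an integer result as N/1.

7/60

Shared (l₁,l₂,l₃)=(6,2,6): N and (l;000)² cancel in I_A²/I_B².
A: Δ = 2!·10!·2!/15! = 1/90090; Racah Σ t=1..2: t=1:−1/34560 t=2:+1/28800 = 1/172800; ⇒ 3j(6 2 6; -1 1 0)² = 1/1430, sgn +1
B: Δ = 2!·10!·2!/15! = 1/90090; Racah Σ t=1..2: t=1:−1/34560 t=2:+1/60480 = -1/80640; ⇒ 3j(6 2 6; 1 1 -2)² = 6/1001, sgn -1
I_A²/I_B² = (1/1430)/(6/1001) = 7/60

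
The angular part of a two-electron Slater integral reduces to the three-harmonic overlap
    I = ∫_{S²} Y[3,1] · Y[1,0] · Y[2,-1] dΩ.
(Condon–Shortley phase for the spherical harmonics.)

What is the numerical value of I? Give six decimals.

-0.233597

Rules hold: Σm=0, L=6 even, 2≤2≤4.
N = 7·3·5 = 105
Δ = 2!·4!·0!/7! = 1/105
Racah Σ t=1..1: t=1:−1/4 = -1/4
⇒ 3j(3 1 2; 0 0 0)² = 3/35, sgn -1
Racah Σ t=1..1: t=1:−1/6 = -1/6
⇒ 3j(3 1 2; 1 0 -1)² = 8/105, sgn +1
4πI² = N·(3j₀)²·(3jₘ)² = 24/35
I = -1·√(0.685714/4π) = -0.23359668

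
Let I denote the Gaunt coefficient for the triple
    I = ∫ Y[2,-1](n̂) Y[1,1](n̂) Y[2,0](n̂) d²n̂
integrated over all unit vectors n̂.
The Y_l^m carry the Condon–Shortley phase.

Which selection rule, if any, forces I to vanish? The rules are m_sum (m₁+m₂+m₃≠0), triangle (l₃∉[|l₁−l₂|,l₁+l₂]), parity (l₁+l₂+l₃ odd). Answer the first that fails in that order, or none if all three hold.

m₁+m₂+m₃ = -1 + 1 + 0 = 0  ✓
triangle: |2−1|=1 ≤ l₃=2 ≤ 2+1=3  ✓
parity: l₁+l₂+l₃ = 5 is odd  ✗

parity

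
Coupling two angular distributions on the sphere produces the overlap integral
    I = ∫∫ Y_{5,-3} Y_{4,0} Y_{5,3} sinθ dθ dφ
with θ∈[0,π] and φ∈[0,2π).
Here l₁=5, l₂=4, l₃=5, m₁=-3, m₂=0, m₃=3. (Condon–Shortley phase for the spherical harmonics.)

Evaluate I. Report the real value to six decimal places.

m-sum 0 ✓  L=14 even ✓  1≤5≤9 ✓
Π(2lᵢ+1) = 11×9×11 = 1089
triangle coeff Δ(5,4,5) = 1/3153150
Σ_t [0,4]: t=0:+1/69120 t=1:−1/1728 t=2:+1/576 t=3:−1/1728 t=4:+1/69120 = 7/11520
(3j)²=2/143 [(5 4 5; 0 0 0)], sign=-1
Σ_t [2,4]: t=2:+1/11520 t=3:−1/4320 t=4:+1/27648 = -1/9216
(3j)²=2/143 [(5 4 5; -3 0 3)], sign=-1
⇒ 4πI² = 36/169
I = (+1)√(36/169/(4π)) = 0.13019760

0.130198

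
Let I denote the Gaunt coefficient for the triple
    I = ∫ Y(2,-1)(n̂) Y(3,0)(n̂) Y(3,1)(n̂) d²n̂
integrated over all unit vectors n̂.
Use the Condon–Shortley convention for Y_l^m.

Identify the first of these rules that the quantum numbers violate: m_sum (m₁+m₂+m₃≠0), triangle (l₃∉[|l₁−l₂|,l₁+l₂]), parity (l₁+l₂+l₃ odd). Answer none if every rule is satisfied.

m₁+m₂+m₃ = -1 + 0 + 1 = 0  ✓
triangle: |2−3|=1 ≤ l₃=3 ≤ 2+3=5  ✓
parity: l₁+l₂+l₃ = 8 is even  ✓

none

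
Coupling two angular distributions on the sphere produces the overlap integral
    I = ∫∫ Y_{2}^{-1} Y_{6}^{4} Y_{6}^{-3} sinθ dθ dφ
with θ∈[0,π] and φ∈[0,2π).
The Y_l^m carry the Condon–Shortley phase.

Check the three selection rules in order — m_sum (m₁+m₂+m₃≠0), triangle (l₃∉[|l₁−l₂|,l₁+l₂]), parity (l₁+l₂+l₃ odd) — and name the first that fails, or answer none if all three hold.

none

azimuthal sum: -1 + 4 − 3 = 0  ✓
4 ≤ 6 ≤ 8 (triangle on l)  ✓
L = 2 + 6 + 6 = 14 (even)  ✓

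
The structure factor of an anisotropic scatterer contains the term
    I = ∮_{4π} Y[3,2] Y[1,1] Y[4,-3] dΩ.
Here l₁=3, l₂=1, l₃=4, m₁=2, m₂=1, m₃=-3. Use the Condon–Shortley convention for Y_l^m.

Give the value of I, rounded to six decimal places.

Rules hold: Σm=0, L=8 even, 2≤4≤4.
N = 7·3·9 = 189
Δ = 0!·6!·2!/9! = 1/252
Racah Σ t=0..0: t=0:+1/36 = 1/36
⇒ 3j(3 1 4; 0 0 0)² = 4/63, sgn +1
Racah Σ t=0..0: t=0:+1/240 = 1/240
⇒ 3j(3 1 4; 2 1 -3)² = 1/12, sgn -1
4πI² = N·(3j₀)²·(3jₘ)² = 1/1
I = -1·√(1/4π) = -0.28209479

-0.282095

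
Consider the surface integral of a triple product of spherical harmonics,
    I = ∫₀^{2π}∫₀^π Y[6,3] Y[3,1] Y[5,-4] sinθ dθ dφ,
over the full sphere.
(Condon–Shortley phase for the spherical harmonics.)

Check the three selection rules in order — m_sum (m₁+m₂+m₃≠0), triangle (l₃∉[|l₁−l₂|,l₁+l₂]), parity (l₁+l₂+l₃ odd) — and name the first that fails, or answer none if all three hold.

none

m₁+m₂+m₃ = 3 + 1 − 4 = 0  ✓
triangle: |6−3|=3 ≤ l₃=5 ≤ 6+3=9  ✓
parity: l₁+l₂+l₃ = 14 is even  ✓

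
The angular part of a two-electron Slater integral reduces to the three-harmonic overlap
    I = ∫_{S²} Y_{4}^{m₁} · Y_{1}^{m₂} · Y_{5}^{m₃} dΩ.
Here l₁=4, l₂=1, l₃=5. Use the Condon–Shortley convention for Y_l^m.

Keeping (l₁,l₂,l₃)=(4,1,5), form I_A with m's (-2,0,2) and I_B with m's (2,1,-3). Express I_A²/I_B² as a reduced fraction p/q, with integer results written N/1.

3/4

Shared (l₁,l₂,l₃)=(4,1,5): N and (l;000)² cancel in I_A²/I_B².
A: Δ = 0!·8!·2!/11! = 1/495; Racah Σ t=0..0: t=0:+1/1440 = 1/1440; ⇒ 3j(4 1 5; -2 0 2)² = 7/165, sgn -1
B: Δ = 0!·8!·2!/11! = 1/495; Racah Σ t=0..0: t=0:+1/2880 = 1/2880; ⇒ 3j(4 1 5; 2 1 -3)² = 28/495, sgn +1
I_A²/I_B² = (7/165)/(28/495) = 3/4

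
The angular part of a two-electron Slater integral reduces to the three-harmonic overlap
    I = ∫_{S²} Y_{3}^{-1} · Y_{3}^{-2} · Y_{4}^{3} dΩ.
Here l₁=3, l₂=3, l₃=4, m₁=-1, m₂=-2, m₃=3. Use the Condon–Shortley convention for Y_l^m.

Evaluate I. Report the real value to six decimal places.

-0.095955

Checks pass: Σm=0; 10 even; l₃=4∈[0,6].
(2·3+1)(2·3+1)(2·4+1) = 441
Δ: 2! 4! 4! / 11! → 1/34650
sum: t=0:+1/72 t=1:−1/16 t=2:+1/72 = -5/144
3j²(3 3 4; 0 0 0) = Δ·Π!·Σ² = 2/77  (sign -1)
sum: t=0:+1/288 t=1:−1/144 = -1/288
3j²(3 3 4; -1 -2 3) = Δ·Π!·Σ² = 1/99  (sign +1)
combine: 4πI² = 441·2/77·1/99 = 14/121
take √, sign -1: I = -0.09595473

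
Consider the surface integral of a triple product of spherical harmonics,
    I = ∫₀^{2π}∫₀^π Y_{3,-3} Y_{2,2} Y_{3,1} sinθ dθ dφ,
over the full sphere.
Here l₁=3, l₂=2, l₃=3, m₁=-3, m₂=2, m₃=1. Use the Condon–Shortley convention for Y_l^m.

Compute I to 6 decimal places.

Rules hold: Σm=0, L=8 even, 1≤3≤5.
N = 7·5·7 = 245
Δ = 2!·4!·2!/9! = 1/3780
Racah Σ t=0..2: t=0:+1/24 t=1:−1/4 t=2:+1/24 = -1/6
⇒ 3j(3 2 3; 0 0 0)² = 4/105, sgn +1
Racah Σ t=2..2: t=2:+1/96 = 1/96
⇒ 3j(3 2 3; -3 2 1)² = 1/42, sgn +1
4πI² = N·(3j₀)²·(3jₘ)² = 2/9
I = +1·√(0.222222/4π) = 0.13298076

0.132981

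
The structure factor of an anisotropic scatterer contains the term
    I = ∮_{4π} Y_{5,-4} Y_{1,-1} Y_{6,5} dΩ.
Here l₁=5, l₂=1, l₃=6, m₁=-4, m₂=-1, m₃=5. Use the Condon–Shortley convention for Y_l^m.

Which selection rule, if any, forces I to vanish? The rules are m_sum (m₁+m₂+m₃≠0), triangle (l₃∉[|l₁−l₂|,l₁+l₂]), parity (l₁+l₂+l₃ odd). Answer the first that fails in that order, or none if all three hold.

Σmᵢ = 0  ✓
l₃∈[|l₁−l₂|,l₁+l₂]=[4,6], have l₃=6  ✓
Σlᵢ = 12 ⇒ even  ✓

none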